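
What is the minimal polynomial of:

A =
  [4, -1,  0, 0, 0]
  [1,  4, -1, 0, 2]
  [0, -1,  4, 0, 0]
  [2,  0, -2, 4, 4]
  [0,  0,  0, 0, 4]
x^3 - 12*x^2 + 48*x - 64

The characteristic polynomial is χ_A(x) = (x - 4)^5, so the eigenvalues are known. The minimal polynomial is
  m_A(x) = Π_λ (x − λ)^{k_λ}
where k_λ is the size of the *largest* Jordan block for λ (equivalently, the smallest k with (A − λI)^k v = 0 for every generalised eigenvector v of λ).

  λ = 4: largest Jordan block has size 3, contributing (x − 4)^3

So m_A(x) = (x - 4)^3 = x^3 - 12*x^2 + 48*x - 64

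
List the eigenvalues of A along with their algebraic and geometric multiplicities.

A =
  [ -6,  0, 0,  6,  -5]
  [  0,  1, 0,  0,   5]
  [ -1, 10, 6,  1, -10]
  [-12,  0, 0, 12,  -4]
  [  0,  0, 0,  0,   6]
λ = 0: alg = 1, geom = 1; λ = 1: alg = 1, geom = 1; λ = 6: alg = 3, geom = 1

Step 1 — factor the characteristic polynomial to read off the algebraic multiplicities:
  χ_A(x) = x*(x - 6)^3*(x - 1)

Step 2 — compute geometric multiplicities via the rank-nullity identity g(λ) = n − rank(A − λI):
  rank(A − (0)·I) = 4, so dim ker(A − (0)·I) = n − 4 = 1
  rank(A − (1)·I) = 4, so dim ker(A − (1)·I) = n − 4 = 1
  rank(A − (6)·I) = 4, so dim ker(A − (6)·I) = n − 4 = 1

Summary:
  λ = 0: algebraic multiplicity = 1, geometric multiplicity = 1
  λ = 1: algebraic multiplicity = 1, geometric multiplicity = 1
  λ = 6: algebraic multiplicity = 3, geometric multiplicity = 1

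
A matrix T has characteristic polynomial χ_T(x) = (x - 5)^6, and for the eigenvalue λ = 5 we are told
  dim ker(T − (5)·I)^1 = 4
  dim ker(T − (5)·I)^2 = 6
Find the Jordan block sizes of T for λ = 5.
Block sizes for λ = 5: [2, 2, 1, 1]

From the dimensions of kernels of powers, the number of Jordan blocks of size at least j is d_j − d_{j−1} where d_j = dim ker(N^j) (with d_0 = 0). Computing the differences gives [4, 2].
The number of blocks of size exactly k is (#blocks of size ≥ k) − (#blocks of size ≥ k + 1), so the partition is: 2 block(s) of size 1, 2 block(s) of size 2.
In nonincreasing order the block sizes are [2, 2, 1, 1].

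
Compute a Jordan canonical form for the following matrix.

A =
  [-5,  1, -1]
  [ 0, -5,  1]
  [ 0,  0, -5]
J_3(-5)

The characteristic polynomial is
  det(x·I − A) = x^3 + 15*x^2 + 75*x + 125 = (x + 5)^3

Eigenvalues and multiplicities (the geometric multiplicity of λ is n − rank(A − λI), which equals the number of Jordan blocks for λ):
  λ = -5: algebraic multiplicity = 3, geometric multiplicity = 1

Determining the block sizes for each eigenvalue:
  λ = -5: one block (gm = 1), so the single block has size am = 3 → block sizes [3]

Assembling the blocks gives a Jordan form
J =
  [-5,  1,  0]
  [ 0, -5,  1]
  [ 0,  0, -5]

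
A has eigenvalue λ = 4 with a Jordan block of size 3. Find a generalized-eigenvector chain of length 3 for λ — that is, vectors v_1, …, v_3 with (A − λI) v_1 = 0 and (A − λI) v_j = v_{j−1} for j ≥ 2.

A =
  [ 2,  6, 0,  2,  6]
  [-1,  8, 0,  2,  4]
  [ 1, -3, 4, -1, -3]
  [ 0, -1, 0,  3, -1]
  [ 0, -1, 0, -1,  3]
A Jordan chain for λ = 4 of length 3:
v_1 = (-2, -2, 1, 1, 1)ᵀ
v_2 = (-2, -1, 1, 0, 0)ᵀ
v_3 = (1, 0, 0, 0, 0)ᵀ

Let N = A − (4)·I. We want v_3 with N^3 v_3 = 0 but N^2 v_3 ≠ 0; then v_{j-1} := N · v_j for j = 3, …, 2.

Pick v_3 = (1, 0, 0, 0, 0)ᵀ.
Then v_2 = N · v_3 = (-2, -1, 1, 0, 0)ᵀ.
Then v_1 = N · v_2 = (-2, -2, 1, 1, 1)ᵀ.

Sanity check: (A − (4)·I) v_1 = (0, 0, 0, 0, 0)ᵀ = 0. ✓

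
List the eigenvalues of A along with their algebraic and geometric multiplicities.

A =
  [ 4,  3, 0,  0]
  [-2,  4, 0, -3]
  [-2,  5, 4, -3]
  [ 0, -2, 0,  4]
λ = 4: alg = 4, geom = 2

Step 1 — factor the characteristic polynomial to read off the algebraic multiplicities:
  χ_A(x) = (x - 4)^4

Step 2 — compute geometric multiplicities via the rank-nullity identity g(λ) = n − rank(A − λI):
  rank(A − (4)·I) = 2, so dim ker(A − (4)·I) = n − 2 = 2

Summary:
  λ = 4: algebraic multiplicity = 4, geometric multiplicity = 2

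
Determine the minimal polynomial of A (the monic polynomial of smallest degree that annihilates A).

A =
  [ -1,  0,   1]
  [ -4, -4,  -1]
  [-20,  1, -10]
x^3 + 15*x^2 + 75*x + 125

The characteristic polynomial is χ_A(x) = (x + 5)^3, so the eigenvalues are known. The minimal polynomial is
  m_A(x) = Π_λ (x − λ)^{k_λ}
where k_λ is the size of the *largest* Jordan block for λ (equivalently, the smallest k with (A − λI)^k v = 0 for every generalised eigenvector v of λ).

  λ = -5: largest Jordan block has size 3, contributing (x + 5)^3

So m_A(x) = (x + 5)^3 = x^3 + 15*x^2 + 75*x + 125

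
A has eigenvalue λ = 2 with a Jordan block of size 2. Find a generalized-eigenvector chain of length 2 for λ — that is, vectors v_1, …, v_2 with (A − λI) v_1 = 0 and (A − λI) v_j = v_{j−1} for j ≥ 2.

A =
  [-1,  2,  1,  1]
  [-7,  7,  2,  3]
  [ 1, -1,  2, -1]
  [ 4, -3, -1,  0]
A Jordan chain for λ = 2 of length 2:
v_1 = (-3, -7, 1, 4)ᵀ
v_2 = (1, 0, 0, 0)ᵀ

Let N = A − (2)·I. We want v_2 with N^2 v_2 = 0 but N^1 v_2 ≠ 0; then v_{j-1} := N · v_j for j = 2, …, 2.

Pick v_2 = (1, 0, 0, 0)ᵀ.
Then v_1 = N · v_2 = (-3, -7, 1, 4)ᵀ.

Sanity check: (A − (2)·I) v_1 = (0, 0, 0, 0)ᵀ = 0. ✓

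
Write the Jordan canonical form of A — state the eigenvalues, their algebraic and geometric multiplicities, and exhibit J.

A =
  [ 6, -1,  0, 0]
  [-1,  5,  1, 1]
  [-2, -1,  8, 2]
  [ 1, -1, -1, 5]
J_3(6) ⊕ J_1(6)

The characteristic polynomial is
  det(x·I − A) = x^4 - 24*x^3 + 216*x^2 - 864*x + 1296 = (x - 6)^4

Eigenvalues and multiplicities (the geometric multiplicity of λ is n − rank(A − λI), which equals the number of Jordan blocks for λ):
  λ = 6: algebraic multiplicity = 4, geometric multiplicity = 2

Determining the block sizes for each eigenvalue:
  λ = 6: with am = 4 and gm = 2, the partition is not yet determined (e.g. several partitions of 4 into 2 parts exist). Let N = A − (6)·I. Computing rank(N^1) = 2, rank(N^2) = 1, rank(N^3) = 0; the number of blocks of size ≥ j is rank(N^{j−1}) − rank(N^j), giving [2, 1, 1]. So we have 1 block(s) of size 3, 1 block(s) of size 1 → block sizes [3, 1]

Assembling the blocks gives a Jordan form
J =
  [6, 1, 0, 0]
  [0, 6, 1, 0]
  [0, 0, 6, 0]
  [0, 0, 0, 6]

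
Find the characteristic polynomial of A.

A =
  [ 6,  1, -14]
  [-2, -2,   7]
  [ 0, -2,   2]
x^3 - 6*x^2 + 12*x - 8

Expanding det(x·I − A) (e.g. by cofactor expansion or by noting that A is similar to its Jordan form J, which has the same characteristic polynomial as A) gives
  χ_A(x) = x^3 - 6*x^2 + 12*x - 8
which factors as (x - 2)^3. The eigenvalues (with algebraic multiplicities) are λ = 2 with multiplicity 3.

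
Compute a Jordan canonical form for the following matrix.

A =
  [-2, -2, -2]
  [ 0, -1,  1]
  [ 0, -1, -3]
J_2(-2) ⊕ J_1(-2)

The characteristic polynomial is
  det(x·I − A) = x^3 + 6*x^2 + 12*x + 8 = (x + 2)^3

Eigenvalues and multiplicities (the geometric multiplicity of λ is n − rank(A − λI), which equals the number of Jordan blocks for λ):
  λ = -2: algebraic multiplicity = 3, geometric multiplicity = 2

Determining the block sizes for each eigenvalue:
  λ = -2: 2 blocks summing to 3 forces exactly one block of size 2 and the rest size 1 → block sizes [2, 1]

Assembling the blocks gives a Jordan form
J =
  [-2,  1,  0]
  [ 0, -2,  0]
  [ 0,  0, -2]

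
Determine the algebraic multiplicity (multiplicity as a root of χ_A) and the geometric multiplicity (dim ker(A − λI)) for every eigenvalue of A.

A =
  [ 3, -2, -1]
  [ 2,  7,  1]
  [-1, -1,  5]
λ = 5: alg = 3, geom = 1

Step 1 — factor the characteristic polynomial to read off the algebraic multiplicities:
  χ_A(x) = (x - 5)^3

Step 2 — compute geometric multiplicities via the rank-nullity identity g(λ) = n − rank(A − λI):
  rank(A − (5)·I) = 2, so dim ker(A − (5)·I) = n − 2 = 1

Summary:
  λ = 5: algebraic multiplicity = 3, geometric multiplicity = 1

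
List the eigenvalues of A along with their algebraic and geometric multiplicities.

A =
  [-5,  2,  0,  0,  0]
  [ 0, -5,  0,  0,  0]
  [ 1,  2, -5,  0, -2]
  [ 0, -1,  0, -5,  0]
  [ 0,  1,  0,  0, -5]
λ = -5: alg = 5, geom = 3

Step 1 — factor the characteristic polynomial to read off the algebraic multiplicities:
  χ_A(x) = (x + 5)^5

Step 2 — compute geometric multiplicities via the rank-nullity identity g(λ) = n − rank(A − λI):
  rank(A − (-5)·I) = 2, so dim ker(A − (-5)·I) = n − 2 = 3

Summary:
  λ = -5: algebraic multiplicity = 5, geometric multiplicity = 3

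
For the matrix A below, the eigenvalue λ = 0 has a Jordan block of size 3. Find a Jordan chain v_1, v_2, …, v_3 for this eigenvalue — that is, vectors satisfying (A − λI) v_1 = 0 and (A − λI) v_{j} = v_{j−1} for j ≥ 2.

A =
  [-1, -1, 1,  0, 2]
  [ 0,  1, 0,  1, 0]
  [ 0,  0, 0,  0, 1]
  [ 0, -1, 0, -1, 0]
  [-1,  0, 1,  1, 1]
A Jordan chain for λ = 0 of length 3:
v_1 = (-1, 0, -1, 0, 0)ᵀ
v_2 = (-1, 0, 0, 0, -1)ᵀ
v_3 = (1, 0, 0, 0, 0)ᵀ

Let N = A − (0)·I. We want v_3 with N^3 v_3 = 0 but N^2 v_3 ≠ 0; then v_{j-1} := N · v_j for j = 3, …, 2.

Pick v_3 = (1, 0, 0, 0, 0)ᵀ.
Then v_2 = N · v_3 = (-1, 0, 0, 0, -1)ᵀ.
Then v_1 = N · v_2 = (-1, 0, -1, 0, 0)ᵀ.

Sanity check: (A − (0)·I) v_1 = (0, 0, 0, 0, 0)ᵀ = 0. ✓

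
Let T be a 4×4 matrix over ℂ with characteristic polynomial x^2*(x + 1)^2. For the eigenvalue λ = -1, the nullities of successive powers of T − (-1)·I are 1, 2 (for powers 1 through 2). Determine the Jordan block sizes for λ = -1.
Block sizes for λ = -1: [2]

From the dimensions of kernels of powers, the number of Jordan blocks of size at least j is d_j − d_{j−1} where d_j = dim ker(N^j) (with d_0 = 0). Computing the differences gives [1, 1].
The number of blocks of size exactly k is (#blocks of size ≥ k) − (#blocks of size ≥ k + 1), so the partition is: 1 block(s) of size 2.
In nonincreasing order the block sizes are [2].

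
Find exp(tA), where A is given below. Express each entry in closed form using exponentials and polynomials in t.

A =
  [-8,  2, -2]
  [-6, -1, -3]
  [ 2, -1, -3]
e^{tA} =
  [-4*t*exp(-4*t) + exp(-4*t), 2*t*exp(-4*t), -2*t*exp(-4*t)]
  [-6*t*exp(-4*t), 3*t*exp(-4*t) + exp(-4*t), -3*t*exp(-4*t)]
  [2*t*exp(-4*t), -t*exp(-4*t), t*exp(-4*t) + exp(-4*t)]

Strategy: write A = P · J · P⁻¹ where J is a Jordan canonical form, so e^{tA} = P · e^{tJ} · P⁻¹, and e^{tJ} can be computed block-by-block.

A has Jordan form
J =
  [-4,  1,  0]
  [ 0, -4,  0]
  [ 0,  0, -4]
(up to reordering of blocks).

Per-block formulas:
  For a 1×1 block at λ = -4: exp(t · [-4]) = [e^(-4t)].
  For a 2×2 Jordan block J_2(-4): exp(t · J_2(-4)) = e^(-4t)·(I + t·N), where N is the 2×2 nilpotent shift.

After assembling e^{tJ} and conjugating by P, we get:

e^{tA} =
  [-4*t*exp(-4*t) + exp(-4*t), 2*t*exp(-4*t), -2*t*exp(-4*t)]
  [-6*t*exp(-4*t), 3*t*exp(-4*t) + exp(-4*t), -3*t*exp(-4*t)]
  [2*t*exp(-4*t), -t*exp(-4*t), t*exp(-4*t) + exp(-4*t)]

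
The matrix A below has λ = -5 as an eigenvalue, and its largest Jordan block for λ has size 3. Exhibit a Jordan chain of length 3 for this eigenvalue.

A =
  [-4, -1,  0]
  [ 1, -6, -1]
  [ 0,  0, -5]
A Jordan chain for λ = -5 of length 3:
v_1 = (1, 1, 0)ᵀ
v_2 = (0, -1, 0)ᵀ
v_3 = (0, 0, 1)ᵀ

Let N = A − (-5)·I. We want v_3 with N^3 v_3 = 0 but N^2 v_3 ≠ 0; then v_{j-1} := N · v_j for j = 3, …, 2.

Pick v_3 = (0, 0, 1)ᵀ.
Then v_2 = N · v_3 = (0, -1, 0)ᵀ.
Then v_1 = N · v_2 = (1, 1, 0)ᵀ.

Sanity check: (A − (-5)·I) v_1 = (0, 0, 0)ᵀ = 0. ✓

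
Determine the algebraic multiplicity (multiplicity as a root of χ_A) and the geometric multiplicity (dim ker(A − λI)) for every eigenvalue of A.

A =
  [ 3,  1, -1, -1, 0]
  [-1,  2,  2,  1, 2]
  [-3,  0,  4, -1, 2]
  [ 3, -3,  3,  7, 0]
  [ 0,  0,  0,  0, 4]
λ = 4: alg = 5, geom = 3

Step 1 — factor the characteristic polynomial to read off the algebraic multiplicities:
  χ_A(x) = (x - 4)^5

Step 2 — compute geometric multiplicities via the rank-nullity identity g(λ) = n − rank(A − λI):
  rank(A − (4)·I) = 2, so dim ker(A − (4)·I) = n − 2 = 3

Summary:
  λ = 4: algebraic multiplicity = 5, geometric multiplicity = 3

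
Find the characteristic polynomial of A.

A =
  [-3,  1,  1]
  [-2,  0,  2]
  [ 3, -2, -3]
x^3 + 6*x^2 + 12*x + 8

Expanding det(x·I − A) (e.g. by cofactor expansion or by noting that A is similar to its Jordan form J, which has the same characteristic polynomial as A) gives
  χ_A(x) = x^3 + 6*x^2 + 12*x + 8
which factors as (x + 2)^3. The eigenvalues (with algebraic multiplicities) are λ = -2 with multiplicity 3.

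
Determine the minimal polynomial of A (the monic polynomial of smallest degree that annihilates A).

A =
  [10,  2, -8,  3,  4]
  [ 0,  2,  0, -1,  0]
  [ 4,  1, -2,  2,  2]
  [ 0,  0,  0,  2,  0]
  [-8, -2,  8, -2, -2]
x^3 - 6*x^2 + 12*x - 8

The characteristic polynomial is χ_A(x) = (x - 2)^5, so the eigenvalues are known. The minimal polynomial is
  m_A(x) = Π_λ (x − λ)^{k_λ}
where k_λ is the size of the *largest* Jordan block for λ (equivalently, the smallest k with (A − λI)^k v = 0 for every generalised eigenvector v of λ).

  λ = 2: largest Jordan block has size 3, contributing (x − 2)^3

So m_A(x) = (x - 2)^3 = x^3 - 6*x^2 + 12*x - 8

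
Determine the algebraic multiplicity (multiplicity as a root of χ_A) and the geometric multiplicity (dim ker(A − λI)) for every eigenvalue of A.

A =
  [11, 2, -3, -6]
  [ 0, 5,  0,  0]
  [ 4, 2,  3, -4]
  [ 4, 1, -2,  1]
λ = 5: alg = 4, geom = 2

Step 1 — factor the characteristic polynomial to read off the algebraic multiplicities:
  χ_A(x) = (x - 5)^4

Step 2 — compute geometric multiplicities via the rank-nullity identity g(λ) = n − rank(A − λI):
  rank(A − (5)·I) = 2, so dim ker(A − (5)·I) = n − 2 = 2

Summary:
  λ = 5: algebraic multiplicity = 4, geometric multiplicity = 2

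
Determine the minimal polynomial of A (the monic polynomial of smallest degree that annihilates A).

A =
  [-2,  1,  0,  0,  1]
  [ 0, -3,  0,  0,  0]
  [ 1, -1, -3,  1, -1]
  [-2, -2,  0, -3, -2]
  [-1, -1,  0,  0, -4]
x^2 + 6*x + 9

The characteristic polynomial is χ_A(x) = (x + 3)^5, so the eigenvalues are known. The minimal polynomial is
  m_A(x) = Π_λ (x − λ)^{k_λ}
where k_λ is the size of the *largest* Jordan block for λ (equivalently, the smallest k with (A − λI)^k v = 0 for every generalised eigenvector v of λ).

  λ = -3: largest Jordan block has size 2, contributing (x + 3)^2

So m_A(x) = (x + 3)^2 = x^2 + 6*x + 9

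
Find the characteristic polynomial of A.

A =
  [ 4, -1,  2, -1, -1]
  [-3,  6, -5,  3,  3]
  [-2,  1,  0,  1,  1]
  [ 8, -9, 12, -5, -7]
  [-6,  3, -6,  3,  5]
x^5 - 10*x^4 + 40*x^3 - 80*x^2 + 80*x - 32

Expanding det(x·I − A) (e.g. by cofactor expansion or by noting that A is similar to its Jordan form J, which has the same characteristic polynomial as A) gives
  χ_A(x) = x^5 - 10*x^4 + 40*x^3 - 80*x^2 + 80*x - 32
which factors as (x - 2)^5. The eigenvalues (with algebraic multiplicities) are λ = 2 with multiplicity 5.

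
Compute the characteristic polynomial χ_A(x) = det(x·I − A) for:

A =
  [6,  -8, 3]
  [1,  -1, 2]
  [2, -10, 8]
x^3 - 13*x^2 + 56*x - 80

Expanding det(x·I − A) (e.g. by cofactor expansion or by noting that A is similar to its Jordan form J, which has the same characteristic polynomial as A) gives
  χ_A(x) = x^3 - 13*x^2 + 56*x - 80
which factors as (x - 5)*(x - 4)^2. The eigenvalues (with algebraic multiplicities) are λ = 4 with multiplicity 2, λ = 5 with multiplicity 1.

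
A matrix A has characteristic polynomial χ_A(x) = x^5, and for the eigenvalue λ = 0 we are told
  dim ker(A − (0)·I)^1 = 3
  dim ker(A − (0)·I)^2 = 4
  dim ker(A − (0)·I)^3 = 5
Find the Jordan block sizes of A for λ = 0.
Block sizes for λ = 0: [3, 1, 1]

From the dimensions of kernels of powers, the number of Jordan blocks of size at least j is d_j − d_{j−1} where d_j = dim ker(N^j) (with d_0 = 0). Computing the differences gives [3, 1, 1].
The number of blocks of size exactly k is (#blocks of size ≥ k) − (#blocks of size ≥ k + 1), so the partition is: 2 block(s) of size 1, 1 block(s) of size 3.
In nonincreasing order the block sizes are [3, 1, 1].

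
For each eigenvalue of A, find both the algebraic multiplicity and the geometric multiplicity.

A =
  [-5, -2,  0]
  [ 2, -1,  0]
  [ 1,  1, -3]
λ = -3: alg = 3, geom = 2

Step 1 — factor the characteristic polynomial to read off the algebraic multiplicities:
  χ_A(x) = (x + 3)^3

Step 2 — compute geometric multiplicities via the rank-nullity identity g(λ) = n − rank(A − λI):
  rank(A − (-3)·I) = 1, so dim ker(A − (-3)·I) = n − 1 = 2

Summary:
  λ = -3: algebraic multiplicity = 3, geometric multiplicity = 2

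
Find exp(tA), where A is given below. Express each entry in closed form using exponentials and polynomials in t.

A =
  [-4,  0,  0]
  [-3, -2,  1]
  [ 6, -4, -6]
e^{tA} =
  [exp(-4*t), 0, 0]
  [-3*t*exp(-4*t), 2*t*exp(-4*t) + exp(-4*t), t*exp(-4*t)]
  [6*t*exp(-4*t), -4*t*exp(-4*t), -2*t*exp(-4*t) + exp(-4*t)]

Strategy: write A = P · J · P⁻¹ where J is a Jordan canonical form, so e^{tA} = P · e^{tJ} · P⁻¹, and e^{tJ} can be computed block-by-block.

A has Jordan form
J =
  [-4,  1,  0]
  [ 0, -4,  0]
  [ 0,  0, -4]
(up to reordering of blocks).

Per-block formulas:
  For a 1×1 block at λ = -4: exp(t · [-4]) = [e^(-4t)].
  For a 2×2 Jordan block J_2(-4): exp(t · J_2(-4)) = e^(-4t)·(I + t·N), where N is the 2×2 nilpotent shift.

After assembling e^{tJ} and conjugating by P, we get:

e^{tA} =
  [exp(-4*t), 0, 0]
  [-3*t*exp(-4*t), 2*t*exp(-4*t) + exp(-4*t), t*exp(-4*t)]
  [6*t*exp(-4*t), -4*t*exp(-4*t), -2*t*exp(-4*t) + exp(-4*t)]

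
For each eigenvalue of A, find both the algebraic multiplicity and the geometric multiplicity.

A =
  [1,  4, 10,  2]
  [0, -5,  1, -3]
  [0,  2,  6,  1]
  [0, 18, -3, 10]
λ = 1: alg = 2, geom = 2; λ = 5: alg = 2, geom = 1

Step 1 — factor the characteristic polynomial to read off the algebraic multiplicities:
  χ_A(x) = (x - 5)^2*(x - 1)^2

Step 2 — compute geometric multiplicities via the rank-nullity identity g(λ) = n − rank(A − λI):
  rank(A − (1)·I) = 2, so dim ker(A − (1)·I) = n − 2 = 2
  rank(A − (5)·I) = 3, so dim ker(A − (5)·I) = n − 3 = 1

Summary:
  λ = 1: algebraic multiplicity = 2, geometric multiplicity = 2
  λ = 5: algebraic multiplicity = 2, geometric multiplicity = 1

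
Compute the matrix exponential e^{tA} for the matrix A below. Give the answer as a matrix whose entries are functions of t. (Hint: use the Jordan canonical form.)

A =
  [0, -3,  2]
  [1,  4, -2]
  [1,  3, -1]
e^{tA} =
  [-t*exp(t) + exp(t), -3*t*exp(t), 2*t*exp(t)]
  [t*exp(t), 3*t*exp(t) + exp(t), -2*t*exp(t)]
  [t*exp(t), 3*t*exp(t), -2*t*exp(t) + exp(t)]

Strategy: write A = P · J · P⁻¹ where J is a Jordan canonical form, so e^{tA} = P · e^{tJ} · P⁻¹, and e^{tJ} can be computed block-by-block.

A has Jordan form
J =
  [1, 1, 0]
  [0, 1, 0]
  [0, 0, 1]
(up to reordering of blocks).

Per-block formulas:
  For a 1×1 block at λ = 1: exp(t · [1]) = [e^(1t)].
  For a 2×2 Jordan block J_2(1): exp(t · J_2(1)) = e^(1t)·(I + t·N), where N is the 2×2 nilpotent shift.

After assembling e^{tJ} and conjugating by P, we get:

e^{tA} =
  [-t*exp(t) + exp(t), -3*t*exp(t), 2*t*exp(t)]
  [t*exp(t), 3*t*exp(t) + exp(t), -2*t*exp(t)]
  [t*exp(t), 3*t*exp(t), -2*t*exp(t) + exp(t)]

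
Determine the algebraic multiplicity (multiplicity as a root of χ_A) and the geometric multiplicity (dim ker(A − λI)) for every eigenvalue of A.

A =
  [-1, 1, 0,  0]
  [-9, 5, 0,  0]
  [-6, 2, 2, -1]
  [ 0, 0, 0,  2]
λ = 2: alg = 4, geom = 2

Step 1 — factor the characteristic polynomial to read off the algebraic multiplicities:
  χ_A(x) = (x - 2)^4

Step 2 — compute geometric multiplicities via the rank-nullity identity g(λ) = n − rank(A − λI):
  rank(A − (2)·I) = 2, so dim ker(A − (2)·I) = n − 2 = 2

Summary:
  λ = 2: algebraic multiplicity = 4, geometric multiplicity = 2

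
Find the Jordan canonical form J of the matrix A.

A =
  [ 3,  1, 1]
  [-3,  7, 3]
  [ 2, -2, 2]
J_2(4) ⊕ J_1(4)

The characteristic polynomial is
  det(x·I − A) = x^3 - 12*x^2 + 48*x - 64 = (x - 4)^3

Eigenvalues and multiplicities (the geometric multiplicity of λ is n − rank(A − λI), which equals the number of Jordan blocks for λ):
  λ = 4: algebraic multiplicity = 3, geometric multiplicity = 2

Determining the block sizes for each eigenvalue:
  λ = 4: 2 blocks summing to 3 forces exactly one block of size 2 and the rest size 1 → block sizes [2, 1]

Assembling the blocks gives a Jordan form
J =
  [4, 1, 0]
  [0, 4, 0]
  [0, 0, 4]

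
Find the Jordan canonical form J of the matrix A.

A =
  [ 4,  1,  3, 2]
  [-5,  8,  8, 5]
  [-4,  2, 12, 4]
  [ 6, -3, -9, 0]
J_3(6) ⊕ J_1(6)

The characteristic polynomial is
  det(x·I − A) = x^4 - 24*x^3 + 216*x^2 - 864*x + 1296 = (x - 6)^4

Eigenvalues and multiplicities (the geometric multiplicity of λ is n − rank(A − λI), which equals the number of Jordan blocks for λ):
  λ = 6: algebraic multiplicity = 4, geometric multiplicity = 2

Determining the block sizes for each eigenvalue:
  λ = 6: with am = 4 and gm = 2, the partition is not yet determined (e.g. several partitions of 4 into 2 parts exist). Let N = A − (6)·I. Computing rank(N^1) = 2, rank(N^2) = 1, rank(N^3) = 0; the number of blocks of size ≥ j is rank(N^{j−1}) − rank(N^j), giving [2, 1, 1]. So we have 1 block(s) of size 3, 1 block(s) of size 1 → block sizes [3, 1]

Assembling the blocks gives a Jordan form
J =
  [6, 1, 0, 0]
  [0, 6, 1, 0]
  [0, 0, 6, 0]
  [0, 0, 0, 6]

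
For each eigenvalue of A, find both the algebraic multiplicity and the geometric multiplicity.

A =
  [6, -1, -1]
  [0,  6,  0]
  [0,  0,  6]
λ = 6: alg = 3, geom = 2

Step 1 — factor the characteristic polynomial to read off the algebraic multiplicities:
  χ_A(x) = (x - 6)^3

Step 2 — compute geometric multiplicities via the rank-nullity identity g(λ) = n − rank(A − λI):
  rank(A − (6)·I) = 1, so dim ker(A − (6)·I) = n − 1 = 2

Summary:
  λ = 6: algebraic multiplicity = 3, geometric multiplicity = 2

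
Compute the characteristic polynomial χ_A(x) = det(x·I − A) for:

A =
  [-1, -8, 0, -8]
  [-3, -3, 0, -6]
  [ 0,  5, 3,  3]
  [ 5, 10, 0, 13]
x^4 - 12*x^3 + 54*x^2 - 108*x + 81

Expanding det(x·I − A) (e.g. by cofactor expansion or by noting that A is similar to its Jordan form J, which has the same characteristic polynomial as A) gives
  χ_A(x) = x^4 - 12*x^3 + 54*x^2 - 108*x + 81
which factors as (x - 3)^4. The eigenvalues (with algebraic multiplicities) are λ = 3 with multiplicity 4.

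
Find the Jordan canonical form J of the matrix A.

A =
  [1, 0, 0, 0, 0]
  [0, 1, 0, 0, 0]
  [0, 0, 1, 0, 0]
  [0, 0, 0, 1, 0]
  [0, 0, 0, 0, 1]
J_1(1) ⊕ J_1(1) ⊕ J_1(1) ⊕ J_1(1) ⊕ J_1(1)

The characteristic polynomial is
  det(x·I − A) = x^5 - 5*x^4 + 10*x^3 - 10*x^2 + 5*x - 1 = (x - 1)^5

Eigenvalues and multiplicities (the geometric multiplicity of λ is n − rank(A − λI), which equals the number of Jordan blocks for λ):
  λ = 1: algebraic multiplicity = 5, geometric multiplicity = 5

Determining the block sizes for each eigenvalue:
  λ = 1: gm = am = 5, so every block has size 1 → block sizes [1, 1, 1, 1, 1]

Assembling the blocks gives a Jordan form
J =
  [1, 0, 0, 0, 0]
  [0, 1, 0, 0, 0]
  [0, 0, 1, 0, 0]
  [0, 0, 0, 1, 0]
  [0, 0, 0, 0, 1]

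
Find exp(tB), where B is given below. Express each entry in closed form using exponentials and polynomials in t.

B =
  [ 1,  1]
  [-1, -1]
e^{tB} =
  [t + 1, t]
  [-t, 1 - t]

Strategy: write B = P · J · P⁻¹ where J is a Jordan canonical form, so e^{tB} = P · e^{tJ} · P⁻¹, and e^{tJ} can be computed block-by-block.

B has Jordan form
J =
  [0, 1]
  [0, 0]
(up to reordering of blocks).

Per-block formulas:
  For a 2×2 Jordan block J_2(0): exp(t · J_2(0)) = e^(0t)·(I + t·N), where N is the 2×2 nilpotent shift.

After assembling e^{tJ} and conjugating by P, we get:

e^{tB} =
  [t + 1, t]
  [-t, 1 - t]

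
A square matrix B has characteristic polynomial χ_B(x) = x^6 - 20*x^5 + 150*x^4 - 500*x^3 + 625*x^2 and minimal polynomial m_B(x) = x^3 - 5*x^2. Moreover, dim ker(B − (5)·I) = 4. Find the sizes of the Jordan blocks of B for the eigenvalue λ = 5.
Block sizes for λ = 5: [1, 1, 1, 1]

Step 1 — from the characteristic polynomial, algebraic multiplicity of λ = 5 is 4. From dim ker(B − (5)·I) = 4, there are exactly 4 Jordan blocks for λ = 5.
Step 2 — from the minimal polynomial, the factor (x − 5) tells us the largest block for λ = 5 has size 1.
Step 3 — with total size 4, 4 blocks, and largest block 1, the block sizes (in nonincreasing order) are [1, 1, 1, 1].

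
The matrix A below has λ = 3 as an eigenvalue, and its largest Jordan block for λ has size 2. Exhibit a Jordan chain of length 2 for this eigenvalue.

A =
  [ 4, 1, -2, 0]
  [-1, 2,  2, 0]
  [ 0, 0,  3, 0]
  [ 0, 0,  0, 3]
A Jordan chain for λ = 3 of length 2:
v_1 = (1, -1, 0, 0)ᵀ
v_2 = (1, 0, 0, 0)ᵀ

Let N = A − (3)·I. We want v_2 with N^2 v_2 = 0 but N^1 v_2 ≠ 0; then v_{j-1} := N · v_j for j = 2, …, 2.

Pick v_2 = (1, 0, 0, 0)ᵀ.
Then v_1 = N · v_2 = (1, -1, 0, 0)ᵀ.

Sanity check: (A − (3)·I) v_1 = (0, 0, 0, 0)ᵀ = 0. ✓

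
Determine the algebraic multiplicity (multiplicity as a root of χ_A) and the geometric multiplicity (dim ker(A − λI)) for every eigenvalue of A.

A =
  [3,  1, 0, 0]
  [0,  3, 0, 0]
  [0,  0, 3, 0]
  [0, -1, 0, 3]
λ = 3: alg = 4, geom = 3

Step 1 — factor the characteristic polynomial to read off the algebraic multiplicities:
  χ_A(x) = (x - 3)^4

Step 2 — compute geometric multiplicities via the rank-nullity identity g(λ) = n − rank(A − λI):
  rank(A − (3)·I) = 1, so dim ker(A − (3)·I) = n − 1 = 3

Summary:
  λ = 3: algebraic multiplicity = 4, geometric multiplicity = 3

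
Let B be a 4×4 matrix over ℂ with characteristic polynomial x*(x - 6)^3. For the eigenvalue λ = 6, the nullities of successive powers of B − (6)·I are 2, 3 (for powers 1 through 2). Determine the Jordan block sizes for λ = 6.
Block sizes for λ = 6: [2, 1]

From the dimensions of kernels of powers, the number of Jordan blocks of size at least j is d_j − d_{j−1} where d_j = dim ker(N^j) (with d_0 = 0). Computing the differences gives [2, 1].
The number of blocks of size exactly k is (#blocks of size ≥ k) − (#blocks of size ≥ k + 1), so the partition is: 1 block(s) of size 1, 1 block(s) of size 2.
In nonincreasing order the block sizes are [2, 1].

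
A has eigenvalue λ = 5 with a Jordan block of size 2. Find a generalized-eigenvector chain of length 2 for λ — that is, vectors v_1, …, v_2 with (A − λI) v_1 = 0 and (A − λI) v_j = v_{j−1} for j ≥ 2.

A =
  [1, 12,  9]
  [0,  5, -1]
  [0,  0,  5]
A Jordan chain for λ = 5 of length 2:
v_1 = (-3, -1, 0)ᵀ
v_2 = (3, 0, 1)ᵀ

Let N = A − (5)·I. We want v_2 with N^2 v_2 = 0 but N^1 v_2 ≠ 0; then v_{j-1} := N · v_j for j = 2, …, 2.

Pick v_2 = (3, 0, 1)ᵀ.
Then v_1 = N · v_2 = (-3, -1, 0)ᵀ.

Sanity check: (A − (5)·I) v_1 = (0, 0, 0)ᵀ = 0. ✓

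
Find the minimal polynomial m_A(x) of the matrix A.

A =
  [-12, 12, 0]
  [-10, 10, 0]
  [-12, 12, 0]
x^2 + 2*x

The characteristic polynomial is χ_A(x) = x^2*(x + 2), so the eigenvalues are known. The minimal polynomial is
  m_A(x) = Π_λ (x − λ)^{k_λ}
where k_λ is the size of the *largest* Jordan block for λ (equivalently, the smallest k with (A − λI)^k v = 0 for every generalised eigenvector v of λ).

  λ = -2: largest Jordan block has size 1, contributing (x + 2)
  λ = 0: largest Jordan block has size 1, contributing (x − 0)

So m_A(x) = x*(x + 2) = x^2 + 2*x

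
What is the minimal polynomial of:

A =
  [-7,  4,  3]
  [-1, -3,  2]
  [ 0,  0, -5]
x^3 + 15*x^2 + 75*x + 125

The characteristic polynomial is χ_A(x) = (x + 5)^3, so the eigenvalues are known. The minimal polynomial is
  m_A(x) = Π_λ (x − λ)^{k_λ}
where k_λ is the size of the *largest* Jordan block for λ (equivalently, the smallest k with (A − λI)^k v = 0 for every generalised eigenvector v of λ).

  λ = -5: largest Jordan block has size 3, contributing (x + 5)^3

So m_A(x) = (x + 5)^3 = x^3 + 15*x^2 + 75*x + 125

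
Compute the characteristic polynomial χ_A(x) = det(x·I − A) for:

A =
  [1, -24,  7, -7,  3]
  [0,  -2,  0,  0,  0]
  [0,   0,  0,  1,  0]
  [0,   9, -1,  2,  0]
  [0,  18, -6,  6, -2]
x^5 + x^4 - 5*x^3 - x^2 + 8*x - 4

Expanding det(x·I − A) (e.g. by cofactor expansion or by noting that A is similar to its Jordan form J, which has the same characteristic polynomial as A) gives
  χ_A(x) = x^5 + x^4 - 5*x^3 - x^2 + 8*x - 4
which factors as (x - 1)^3*(x + 2)^2. The eigenvalues (with algebraic multiplicities) are λ = -2 with multiplicity 2, λ = 1 with multiplicity 3.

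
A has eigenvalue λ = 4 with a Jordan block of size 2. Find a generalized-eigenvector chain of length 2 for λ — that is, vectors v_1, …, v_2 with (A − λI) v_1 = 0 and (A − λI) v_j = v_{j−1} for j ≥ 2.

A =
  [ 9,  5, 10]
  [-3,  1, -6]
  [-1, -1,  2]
A Jordan chain for λ = 4 of length 2:
v_1 = (5, -3, -1)ᵀ
v_2 = (1, 0, 0)ᵀ

Let N = A − (4)·I. We want v_2 with N^2 v_2 = 0 but N^1 v_2 ≠ 0; then v_{j-1} := N · v_j for j = 2, …, 2.

Pick v_2 = (1, 0, 0)ᵀ.
Then v_1 = N · v_2 = (5, -3, -1)ᵀ.

Sanity check: (A − (4)·I) v_1 = (0, 0, 0)ᵀ = 0. ✓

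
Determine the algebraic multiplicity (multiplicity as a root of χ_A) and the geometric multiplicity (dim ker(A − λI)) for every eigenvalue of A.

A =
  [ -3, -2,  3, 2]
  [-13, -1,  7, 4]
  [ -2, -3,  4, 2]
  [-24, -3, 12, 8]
λ = 2: alg = 4, geom = 2

Step 1 — factor the characteristic polynomial to read off the algebraic multiplicities:
  χ_A(x) = (x - 2)^4

Step 2 — compute geometric multiplicities via the rank-nullity identity g(λ) = n − rank(A − λI):
  rank(A − (2)·I) = 2, so dim ker(A − (2)·I) = n − 2 = 2

Summary:
  λ = 2: algebraic multiplicity = 4, geometric multiplicity = 2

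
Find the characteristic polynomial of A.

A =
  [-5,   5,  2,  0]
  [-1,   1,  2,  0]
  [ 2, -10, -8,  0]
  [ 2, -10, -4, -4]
x^4 + 16*x^3 + 96*x^2 + 256*x + 256

Expanding det(x·I − A) (e.g. by cofactor expansion or by noting that A is similar to its Jordan form J, which has the same characteristic polynomial as A) gives
  χ_A(x) = x^4 + 16*x^3 + 96*x^2 + 256*x + 256
which factors as (x + 4)^4. The eigenvalues (with algebraic multiplicities) are λ = -4 with multiplicity 4.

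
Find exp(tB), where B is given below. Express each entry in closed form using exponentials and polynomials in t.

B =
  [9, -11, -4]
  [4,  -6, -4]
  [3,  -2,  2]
e^{tB} =
  [4*t + exp(5*t), -6*t - exp(5*t) + 1, -4*t]
  [4*t, 1 - 6*t, -4*t]
  [-2*t + exp(5*t) - 1, 3*t - exp(5*t) + 1, 2*t + 1]

Strategy: write B = P · J · P⁻¹ where J is a Jordan canonical form, so e^{tB} = P · e^{tJ} · P⁻¹, and e^{tJ} can be computed block-by-block.

B has Jordan form
J =
  [0, 1, 0]
  [0, 0, 0]
  [0, 0, 5]
(up to reordering of blocks).

Per-block formulas:
  For a 1×1 block at λ = 5: exp(t · [5]) = [e^(5t)].
  For a 2×2 Jordan block J_2(0): exp(t · J_2(0)) = e^(0t)·(I + t·N), where N is the 2×2 nilpotent shift.

After assembling e^{tJ} and conjugating by P, we get:

e^{tB} =
  [4*t + exp(5*t), -6*t - exp(5*t) + 1, -4*t]
  [4*t, 1 - 6*t, -4*t]
  [-2*t + exp(5*t) - 1, 3*t - exp(5*t) + 1, 2*t + 1]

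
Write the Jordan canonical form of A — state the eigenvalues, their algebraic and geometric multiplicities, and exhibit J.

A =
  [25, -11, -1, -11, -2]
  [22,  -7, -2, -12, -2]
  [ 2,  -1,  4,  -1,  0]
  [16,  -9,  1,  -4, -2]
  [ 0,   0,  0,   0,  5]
J_1(3) ⊕ J_2(5) ⊕ J_1(5) ⊕ J_1(5)

The characteristic polynomial is
  det(x·I − A) = x^5 - 23*x^4 + 210*x^3 - 950*x^2 + 2125*x - 1875 = (x - 5)^4*(x - 3)

Eigenvalues and multiplicities (the geometric multiplicity of λ is n − rank(A − λI), which equals the number of Jordan blocks for λ):
  λ = 3: algebraic multiplicity = 1, geometric multiplicity = 1
  λ = 5: algebraic multiplicity = 4, geometric multiplicity = 3

Determining the block sizes for each eigenvalue:
  λ = 3: one block (gm = 1), so the single block has size am = 1 → block sizes [1]
  λ = 5: 3 blocks summing to 4 forces exactly one block of size 2 and the rest size 1 → block sizes [2, 1, 1]

Assembling the blocks gives a Jordan form
J =
  [3, 0, 0, 0, 0]
  [0, 5, 1, 0, 0]
  [0, 0, 5, 0, 0]
  [0, 0, 0, 5, 0]
  [0, 0, 0, 0, 5]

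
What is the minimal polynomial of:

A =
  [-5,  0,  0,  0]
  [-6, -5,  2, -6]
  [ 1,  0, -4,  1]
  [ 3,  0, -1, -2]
x^3 + 11*x^2 + 39*x + 45

The characteristic polynomial is χ_A(x) = (x + 3)^2*(x + 5)^2, so the eigenvalues are known. The minimal polynomial is
  m_A(x) = Π_λ (x − λ)^{k_λ}
where k_λ is the size of the *largest* Jordan block for λ (equivalently, the smallest k with (A − λI)^k v = 0 for every generalised eigenvector v of λ).

  λ = -5: largest Jordan block has size 1, contributing (x + 5)
  λ = -3: largest Jordan block has size 2, contributing (x + 3)^2

So m_A(x) = (x + 3)^2*(x + 5) = x^3 + 11*x^2 + 39*x + 45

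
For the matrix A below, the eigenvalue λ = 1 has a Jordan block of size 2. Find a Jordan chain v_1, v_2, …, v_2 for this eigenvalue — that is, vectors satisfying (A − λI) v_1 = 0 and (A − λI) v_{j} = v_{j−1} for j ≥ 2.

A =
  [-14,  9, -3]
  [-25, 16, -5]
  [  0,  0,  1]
A Jordan chain for λ = 1 of length 2:
v_1 = (-15, -25, 0)ᵀ
v_2 = (1, 0, 0)ᵀ

Let N = A − (1)·I. We want v_2 with N^2 v_2 = 0 but N^1 v_2 ≠ 0; then v_{j-1} := N · v_j for j = 2, …, 2.

Pick v_2 = (1, 0, 0)ᵀ.
Then v_1 = N · v_2 = (-15, -25, 0)ᵀ.

Sanity check: (A − (1)·I) v_1 = (0, 0, 0)ᵀ = 0. ✓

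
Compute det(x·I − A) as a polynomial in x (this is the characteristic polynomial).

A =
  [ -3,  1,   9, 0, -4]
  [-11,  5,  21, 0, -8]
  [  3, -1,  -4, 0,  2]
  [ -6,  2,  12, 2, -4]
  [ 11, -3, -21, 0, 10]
x^5 - 10*x^4 + 40*x^3 - 80*x^2 + 80*x - 32

Expanding det(x·I − A) (e.g. by cofactor expansion or by noting that A is similar to its Jordan form J, which has the same characteristic polynomial as A) gives
  χ_A(x) = x^5 - 10*x^4 + 40*x^3 - 80*x^2 + 80*x - 32
which factors as (x - 2)^5. The eigenvalues (with algebraic multiplicities) are λ = 2 with multiplicity 5.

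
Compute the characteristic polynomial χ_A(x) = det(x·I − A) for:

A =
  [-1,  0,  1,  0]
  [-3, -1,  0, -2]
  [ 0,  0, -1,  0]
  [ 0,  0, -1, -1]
x^4 + 4*x^3 + 6*x^2 + 4*x + 1

Expanding det(x·I − A) (e.g. by cofactor expansion or by noting that A is similar to its Jordan form J, which has the same characteristic polynomial as A) gives
  χ_A(x) = x^4 + 4*x^3 + 6*x^2 + 4*x + 1
which factors as (x + 1)^4. The eigenvalues (with algebraic multiplicities) are λ = -1 with multiplicity 4.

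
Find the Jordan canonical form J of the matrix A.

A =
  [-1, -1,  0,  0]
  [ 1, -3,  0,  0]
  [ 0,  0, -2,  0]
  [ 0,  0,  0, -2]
J_2(-2) ⊕ J_1(-2) ⊕ J_1(-2)

The characteristic polynomial is
  det(x·I − A) = x^4 + 8*x^3 + 24*x^2 + 32*x + 16 = (x + 2)^4

Eigenvalues and multiplicities (the geometric multiplicity of λ is n − rank(A − λI), which equals the number of Jordan blocks for λ):
  λ = -2: algebraic multiplicity = 4, geometric multiplicity = 3

Determining the block sizes for each eigenvalue:
  λ = -2: 3 blocks summing to 4 forces exactly one block of size 2 and the rest size 1 → block sizes [2, 1, 1]

Assembling the blocks gives a Jordan form
J =
  [-2,  1,  0,  0]
  [ 0, -2,  0,  0]
  [ 0,  0, -2,  0]
  [ 0,  0,  0, -2]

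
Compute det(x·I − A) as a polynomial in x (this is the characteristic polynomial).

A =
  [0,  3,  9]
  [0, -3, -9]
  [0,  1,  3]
x^3

Expanding det(x·I − A) (e.g. by cofactor expansion or by noting that A is similar to its Jordan form J, which has the same characteristic polynomial as A) gives
  χ_A(x) = x^3
which factors as x^3. The eigenvalues (with algebraic multiplicities) are λ = 0 with multiplicity 3.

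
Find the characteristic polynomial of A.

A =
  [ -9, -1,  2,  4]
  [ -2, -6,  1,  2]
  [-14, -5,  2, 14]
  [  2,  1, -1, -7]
x^4 + 20*x^3 + 150*x^2 + 500*x + 625

Expanding det(x·I − A) (e.g. by cofactor expansion or by noting that A is similar to its Jordan form J, which has the same characteristic polynomial as A) gives
  χ_A(x) = x^4 + 20*x^3 + 150*x^2 + 500*x + 625
which factors as (x + 5)^4. The eigenvalues (with algebraic multiplicities) are λ = -5 with multiplicity 4.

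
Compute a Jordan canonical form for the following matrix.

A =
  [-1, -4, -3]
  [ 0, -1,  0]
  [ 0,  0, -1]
J_2(-1) ⊕ J_1(-1)

The characteristic polynomial is
  det(x·I − A) = x^3 + 3*x^2 + 3*x + 1 = (x + 1)^3

Eigenvalues and multiplicities (the geometric multiplicity of λ is n − rank(A − λI), which equals the number of Jordan blocks for λ):
  λ = -1: algebraic multiplicity = 3, geometric multiplicity = 2

Determining the block sizes for each eigenvalue:
  λ = -1: 2 blocks summing to 3 forces exactly one block of size 2 and the rest size 1 → block sizes [2, 1]

Assembling the blocks gives a Jordan form
J =
  [-1,  1,  0]
  [ 0, -1,  0]
  [ 0,  0, -1]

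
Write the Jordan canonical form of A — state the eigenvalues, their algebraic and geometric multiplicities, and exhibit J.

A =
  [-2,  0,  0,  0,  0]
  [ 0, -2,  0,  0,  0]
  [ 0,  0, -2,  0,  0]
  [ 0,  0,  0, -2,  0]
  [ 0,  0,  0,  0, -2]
J_1(-2) ⊕ J_1(-2) ⊕ J_1(-2) ⊕ J_1(-2) ⊕ J_1(-2)

The characteristic polynomial is
  det(x·I − A) = x^5 + 10*x^4 + 40*x^3 + 80*x^2 + 80*x + 32 = (x + 2)^5

Eigenvalues and multiplicities (the geometric multiplicity of λ is n − rank(A − λI), which equals the number of Jordan blocks for λ):
  λ = -2: algebraic multiplicity = 5, geometric multiplicity = 5

Determining the block sizes for each eigenvalue:
  λ = -2: gm = am = 5, so every block has size 1 → block sizes [1, 1, 1, 1, 1]

Assembling the blocks gives a Jordan form
J =
  [-2,  0,  0,  0,  0]
  [ 0, -2,  0,  0,  0]
  [ 0,  0, -2,  0,  0]
  [ 0,  0,  0, -2,  0]
  [ 0,  0,  0,  0, -2]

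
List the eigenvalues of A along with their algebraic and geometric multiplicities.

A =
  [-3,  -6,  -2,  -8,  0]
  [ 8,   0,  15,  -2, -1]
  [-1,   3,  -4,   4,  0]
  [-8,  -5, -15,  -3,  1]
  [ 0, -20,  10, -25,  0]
λ = -5: alg = 2, geom = 2; λ = 0: alg = 3, geom = 1

Step 1 — factor the characteristic polynomial to read off the algebraic multiplicities:
  χ_A(x) = x^3*(x + 5)^2

Step 2 — compute geometric multiplicities via the rank-nullity identity g(λ) = n − rank(A − λI):
  rank(A − (-5)·I) = 3, so dim ker(A − (-5)·I) = n − 3 = 2
  rank(A − (0)·I) = 4, so dim ker(A − (0)·I) = n − 4 = 1

Summary:
  λ = -5: algebraic multiplicity = 2, geometric multiplicity = 2
  λ = 0: algebraic multiplicity = 3, geometric multiplicity = 1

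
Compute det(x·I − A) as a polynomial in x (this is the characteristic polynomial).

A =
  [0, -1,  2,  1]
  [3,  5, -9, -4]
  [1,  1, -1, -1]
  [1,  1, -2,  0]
x^4 - 4*x^3 + 6*x^2 - 4*x + 1

Expanding det(x·I − A) (e.g. by cofactor expansion or by noting that A is similar to its Jordan form J, which has the same characteristic polynomial as A) gives
  χ_A(x) = x^4 - 4*x^3 + 6*x^2 - 4*x + 1
which factors as (x - 1)^4. The eigenvalues (with algebraic multiplicities) are λ = 1 with multiplicity 4.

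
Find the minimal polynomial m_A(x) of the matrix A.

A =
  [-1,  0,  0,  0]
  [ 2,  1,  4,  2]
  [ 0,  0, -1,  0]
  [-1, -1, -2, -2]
x^2 + x

The characteristic polynomial is χ_A(x) = x*(x + 1)^3, so the eigenvalues are known. The minimal polynomial is
  m_A(x) = Π_λ (x − λ)^{k_λ}
where k_λ is the size of the *largest* Jordan block for λ (equivalently, the smallest k with (A − λI)^k v = 0 for every generalised eigenvector v of λ).

  λ = -1: largest Jordan block has size 1, contributing (x + 1)
  λ = 0: largest Jordan block has size 1, contributing (x − 0)

So m_A(x) = x*(x + 1) = x^2 + x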